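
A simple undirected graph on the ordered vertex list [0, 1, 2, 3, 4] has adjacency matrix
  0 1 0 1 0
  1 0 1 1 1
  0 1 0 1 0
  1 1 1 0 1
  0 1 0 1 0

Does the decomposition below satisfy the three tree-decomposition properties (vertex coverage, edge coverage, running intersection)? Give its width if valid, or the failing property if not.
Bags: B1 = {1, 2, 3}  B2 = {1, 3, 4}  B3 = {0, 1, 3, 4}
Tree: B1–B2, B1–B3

No — bags containing vertex 4 are not connected in the tree.

A tree decomposition must satisfy three properties: every vertex lies in some bag; for every edge, both endpoints lie together in some bag; and for every vertex, the bags containing it form a connected subtree. Here bags containing vertex 4 are not connected in the tree, so the decomposition is invalid.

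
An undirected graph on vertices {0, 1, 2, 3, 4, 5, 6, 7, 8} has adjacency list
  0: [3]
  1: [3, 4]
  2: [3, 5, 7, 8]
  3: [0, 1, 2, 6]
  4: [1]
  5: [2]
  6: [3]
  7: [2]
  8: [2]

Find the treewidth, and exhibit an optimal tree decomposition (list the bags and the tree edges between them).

Treewidth 1.
Bags: B1 = {1, 3}  B2 = {1, 4}  B3 = {3, 6}  B4 = {2, 3}  B5 = {2, 5}  B6 = {2, 7}  B7 = {2, 8}  B8 = {0, 3}
Tree: B1–B2, B1–B3, B3–B4, B4–B5, B4–B6, B6–B7, B1–B8

Each bag holds 2 vertices, so the decomposition has width 1, which upper-bounds the treewidth. Any graph with an edge has treewidth ≥ 1, and G has the edge 3–1. Hence tw(G) = 1 exactly.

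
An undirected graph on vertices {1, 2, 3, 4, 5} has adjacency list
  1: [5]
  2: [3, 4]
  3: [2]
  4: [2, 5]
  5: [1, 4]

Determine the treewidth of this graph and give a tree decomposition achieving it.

Every bag has size at most 2, so the width is 2 − 1 = 1 and tw(G) ≤ 1. Since G has at least one edge (e.g. 3–2), it is not an edgeless graph, so tw(G) ≥ 1. Therefore the treewidth is 1.

Treewidth 1.
One optimal decomposition is:
Bags: B1 = {2, 3}  B2 = {2, 4}  B3 = {4, 5}  B4 = {1, 5}
Tree: B1–B2, B2–B3, B3–B4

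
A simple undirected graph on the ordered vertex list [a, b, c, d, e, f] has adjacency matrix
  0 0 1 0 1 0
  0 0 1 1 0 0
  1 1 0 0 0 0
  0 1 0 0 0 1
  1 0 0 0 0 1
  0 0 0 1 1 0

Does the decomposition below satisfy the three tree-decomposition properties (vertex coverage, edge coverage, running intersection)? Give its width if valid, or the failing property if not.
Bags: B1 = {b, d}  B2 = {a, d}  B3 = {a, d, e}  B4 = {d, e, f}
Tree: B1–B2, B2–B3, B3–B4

No — vertex c appears in no bag.

A tree decomposition must satisfy three properties: every vertex lies in some bag; for every edge, both endpoints lie together in some bag; and for every vertex, the bags containing it form a connected subtree. Here vertex c appears in no bag, so the decomposition is invalid.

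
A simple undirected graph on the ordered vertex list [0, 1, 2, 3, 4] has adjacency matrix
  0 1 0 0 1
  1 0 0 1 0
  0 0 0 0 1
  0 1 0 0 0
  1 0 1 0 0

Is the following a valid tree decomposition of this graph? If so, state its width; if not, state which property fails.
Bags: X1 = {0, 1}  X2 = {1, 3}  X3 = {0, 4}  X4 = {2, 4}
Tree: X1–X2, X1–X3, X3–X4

Yes; width 1.

Vertex coverage: the bags together contain {0, 1, 2, 3, 4}, the full vertex set. Edge coverage: each edge of G has both endpoints in at least one bag. Running intersection: for every vertex, the bags containing it form a connected subtree. All three properties hold, so this is a valid tree decomposition of width max|bag| − 1 = 1, and hence tw(G) ≤ 1.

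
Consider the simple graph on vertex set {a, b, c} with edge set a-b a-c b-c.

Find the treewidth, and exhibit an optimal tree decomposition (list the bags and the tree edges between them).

With just one bag of size 3, the width is 3 − 1 = 2, so tw(G) ≤ 2. For the lower bound, the 3 vertices {a, b, c} are pairwise adjacent, and any tree decomposition puts a clique entirely inside one bag — forcing width ≥ 2. Combining the bounds, tw(G) = 2.

Treewidth 2.
Bags: B1 = {a, b, c}
Tree: (single bag)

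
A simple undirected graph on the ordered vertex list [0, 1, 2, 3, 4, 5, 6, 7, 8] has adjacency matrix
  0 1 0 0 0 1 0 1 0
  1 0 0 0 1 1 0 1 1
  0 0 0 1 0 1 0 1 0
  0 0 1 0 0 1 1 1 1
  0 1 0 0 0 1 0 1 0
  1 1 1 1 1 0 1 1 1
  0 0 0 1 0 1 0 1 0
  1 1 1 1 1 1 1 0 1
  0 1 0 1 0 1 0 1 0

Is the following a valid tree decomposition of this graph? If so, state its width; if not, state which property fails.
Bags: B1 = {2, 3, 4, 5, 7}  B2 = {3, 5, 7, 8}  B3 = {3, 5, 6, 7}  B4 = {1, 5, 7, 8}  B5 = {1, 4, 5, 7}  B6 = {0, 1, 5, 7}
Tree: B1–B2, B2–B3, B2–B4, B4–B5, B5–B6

No — bags containing vertex 4 are not connected in the tree.

A tree decomposition must satisfy three properties: every vertex lies in some bag; for every edge, both endpoints lie together in some bag; and for every vertex, the bags containing it form a connected subtree. Here bags containing vertex 4 are not connected in the tree, so the decomposition is invalid.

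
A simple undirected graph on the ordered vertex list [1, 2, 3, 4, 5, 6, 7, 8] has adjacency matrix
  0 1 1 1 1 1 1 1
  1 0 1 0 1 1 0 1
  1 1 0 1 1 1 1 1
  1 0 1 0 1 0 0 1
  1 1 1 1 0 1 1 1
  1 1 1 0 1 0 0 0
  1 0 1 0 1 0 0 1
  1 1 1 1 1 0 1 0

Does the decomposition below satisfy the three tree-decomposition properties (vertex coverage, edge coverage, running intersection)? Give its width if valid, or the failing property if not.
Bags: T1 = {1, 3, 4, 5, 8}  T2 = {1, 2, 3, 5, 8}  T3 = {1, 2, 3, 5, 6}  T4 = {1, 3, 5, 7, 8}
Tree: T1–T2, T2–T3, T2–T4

Every vertex of G appears in some bag (union = {1, 2, 3, 4, 5, 6, 7, 8}); every edge is covered by a bag; and for each vertex v the set of bags containing v is connected in the bag tree. The decomposition is therefore valid. The largest bag has 5 vertices, so the width is 4.

Yes; width 4.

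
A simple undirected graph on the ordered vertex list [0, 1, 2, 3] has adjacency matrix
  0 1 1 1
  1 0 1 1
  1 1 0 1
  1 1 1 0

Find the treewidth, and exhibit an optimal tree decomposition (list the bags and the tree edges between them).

With just one bag of size 4, the width is 4 − 1 = 3, so tw(G) ≤ 3. Conversely, {0, 1, 2, 3} is a clique of size 4, and the vertices of any clique must share a bag in every tree decomposition; so some bag has ≥ 4 vertices and tw(G) ≥ 3. Therefore the treewidth is 3.

Treewidth 3.
One such decomposition:
Bags: B1 = {0, 1, 2, 3}
Tree: (single bag)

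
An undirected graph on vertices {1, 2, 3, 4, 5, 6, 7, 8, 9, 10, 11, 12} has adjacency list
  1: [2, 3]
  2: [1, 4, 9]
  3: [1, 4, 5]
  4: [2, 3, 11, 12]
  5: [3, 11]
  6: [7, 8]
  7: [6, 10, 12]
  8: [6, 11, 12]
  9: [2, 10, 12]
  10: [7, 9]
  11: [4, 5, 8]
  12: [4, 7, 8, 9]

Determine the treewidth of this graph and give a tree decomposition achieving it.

Each bag holds 4 vertices, so the decomposition has width 3, which upper-bounds the treewidth. For the lower bound: the 4 vertex sets {1,3,5}, {2}, {4}, {8,9,11,12} are disjoint, each induces a connected subgraph, and every pair is joined by at least one edge of G. Contracting each set to a single vertex therefore yields K_{4} as a minor, and since treewidth is minor-monotone, tw(G) ≥ tw(K_{4}) = 3. Hence tw(G) = 3 exactly.

Treewidth 3.
One such decomposition:
Bags: B1 = {1, 2, 3, 5}  B2 = {2, 3, 4, 5}  B3 = {2, 4, 5, 11}  B4 = {2, 4, 9, 11}  B5 = {4, 9, 11, 12}  B6 = {8, 9, 11, 12}  B7 = {8, 9, 10, 12}  B8 = {7, 8, 10, 12}  B9 = {6, 7, 8, 10}
Tree: B1–B2, B2–B3, B3–B4, B4–B5, B5–B6, B6–B7, B7–B8, B8–B9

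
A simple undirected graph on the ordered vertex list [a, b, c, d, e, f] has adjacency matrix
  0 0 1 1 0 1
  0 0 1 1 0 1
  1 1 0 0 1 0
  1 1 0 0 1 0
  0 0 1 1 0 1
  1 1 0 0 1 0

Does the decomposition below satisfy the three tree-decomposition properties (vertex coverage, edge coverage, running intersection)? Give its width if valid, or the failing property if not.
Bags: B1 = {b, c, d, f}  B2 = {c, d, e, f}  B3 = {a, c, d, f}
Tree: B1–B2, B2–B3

Yes; width 3.

Vertex coverage: the bags together contain {a, b, c, d, e, f}, the full vertex set. Edge coverage: each edge of G has both endpoints in at least one bag. Running intersection: for every vertex, the bags containing it form a connected subtree. All three properties hold, so this is a valid tree decomposition of width max|bag| − 1 = 3, and hence tw(G) ≤ 3.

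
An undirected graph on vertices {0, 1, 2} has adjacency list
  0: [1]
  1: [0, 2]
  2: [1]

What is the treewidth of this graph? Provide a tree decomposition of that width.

Every bag has size at most 2, so the width is 2 − 1 = 1 and tw(G) ≤ 1. Since G has at least one edge (e.g. 1–0), it is not an edgeless graph, so tw(G) ≥ 1. Combining the bounds, tw(G) = 1.

Treewidth 1.
Bags: B1 = {0, 1}  B2 = {1, 2}
Tree: B1–B2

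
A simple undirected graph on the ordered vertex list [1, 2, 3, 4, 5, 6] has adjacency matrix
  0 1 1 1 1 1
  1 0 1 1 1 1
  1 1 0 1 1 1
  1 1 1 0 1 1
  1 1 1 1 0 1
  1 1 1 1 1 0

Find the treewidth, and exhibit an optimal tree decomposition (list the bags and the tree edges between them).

A single bag containing all 6 vertices is trivially a valid decomposition of width 5. On the other hand G contains the 6-clique {1, 2, 3, 4, 5, 6}. A clique must lie in a single bag of any decomposition, so no decomposition can have width below 5. Hence tw(G) = 5 exactly.

Treewidth 5.
One such decomposition:
Bags: B1 = {1, 2, 3, 4, 5, 6}
Tree: (single bag)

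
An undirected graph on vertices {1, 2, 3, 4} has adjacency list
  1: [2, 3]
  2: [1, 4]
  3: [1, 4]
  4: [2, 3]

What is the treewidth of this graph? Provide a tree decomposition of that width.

Treewidth 2.
One optimal decomposition is:
Bags: B1 = {1, 2, 4}  B2 = {1, 3, 4}
Tree: B1–B2

Every bag has size at most 3, so the width is 3 − 1 = 2 and tw(G) ≤ 2. The edges 4–2–1–3–4 form a cycle, so G is not a tree and its treewidth is at least 2. Therefore the treewidth is 2.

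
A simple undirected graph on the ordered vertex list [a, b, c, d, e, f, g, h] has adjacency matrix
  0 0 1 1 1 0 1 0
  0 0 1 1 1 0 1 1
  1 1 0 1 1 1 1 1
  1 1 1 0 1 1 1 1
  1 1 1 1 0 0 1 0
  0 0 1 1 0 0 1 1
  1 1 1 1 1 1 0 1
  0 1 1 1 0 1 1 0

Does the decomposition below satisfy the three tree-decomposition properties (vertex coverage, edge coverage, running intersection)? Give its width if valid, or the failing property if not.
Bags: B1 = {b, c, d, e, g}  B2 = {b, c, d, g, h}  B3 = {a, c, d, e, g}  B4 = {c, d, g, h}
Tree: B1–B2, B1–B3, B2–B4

No — vertex f appears in no bag.

A tree decomposition must satisfy three properties: every vertex lies in some bag; for every edge, both endpoints lie together in some bag; and for every vertex, the bags containing it form a connected subtree. Here vertex f appears in no bag, so the decomposition is invalid.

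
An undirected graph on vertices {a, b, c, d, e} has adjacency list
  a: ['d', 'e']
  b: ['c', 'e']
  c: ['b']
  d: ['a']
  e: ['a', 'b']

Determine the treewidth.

A width-1 tree decomposition is:
Bags: B1 = {b, e}  B2 = {a, e}  B3 = {b, c}  B4 = {a, d}
Tree: B1–B2, B1–B3, B2–B4
Every bag has size at most 2, so the width is 2 − 1 = 1 and tw(G) ≤ 1. Since G has at least one edge (e.g. b–e), it is not an edgeless graph, so tw(G) ≥ 1. Hence tw(G) = 1 exactly.

1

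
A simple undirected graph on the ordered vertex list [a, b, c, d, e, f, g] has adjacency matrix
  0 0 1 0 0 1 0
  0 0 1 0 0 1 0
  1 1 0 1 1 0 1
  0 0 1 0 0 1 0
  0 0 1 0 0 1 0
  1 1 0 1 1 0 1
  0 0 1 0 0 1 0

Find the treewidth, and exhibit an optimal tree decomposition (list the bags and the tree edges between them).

Each bag holds 3 vertices, so the decomposition has width 2, which upper-bounds the treewidth. Since c–e–f–b–c is a cycle in G, G is not acyclic. Forests are exactly the graphs of treewidth ≤ 1, so tw(G) ≥ 2. Therefore the treewidth is 2.

Treewidth 2.
Bags: B1 = {c, e, f}  B2 = {b, c, f}  B3 = {a, c, f}  B4 = {c, f, g}  B5 = {c, d, f}
Tree: B1–B2, B2–B3, B3–B4, B4–B5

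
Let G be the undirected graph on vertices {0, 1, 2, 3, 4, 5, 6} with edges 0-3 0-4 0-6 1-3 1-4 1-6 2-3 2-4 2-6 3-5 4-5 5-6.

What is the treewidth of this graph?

3

A width-3 tree decomposition is:
Bags: B1 = {2, 3, 4, 6}  B2 = {3, 4, 5, 6}  B3 = {0, 3, 4, 6}  B4 = {1, 3, 4, 6}
Tree: B1–B2, B2–B3, B3–B4
Each bag holds 4 vertices, so the decomposition has width 3, which upper-bounds the treewidth. For the lower bound: the 4 vertex sets {2,3}, {5,6}, {4}, {0} are disjoint, each induces a connected subgraph, and every pair is joined by at least one edge of G. Contracting each set to a single vertex therefore yields K_{4} as a minor, and since treewidth is minor-monotone, tw(G) ≥ tw(K_{4}) = 3. Therefore the treewidth is 3.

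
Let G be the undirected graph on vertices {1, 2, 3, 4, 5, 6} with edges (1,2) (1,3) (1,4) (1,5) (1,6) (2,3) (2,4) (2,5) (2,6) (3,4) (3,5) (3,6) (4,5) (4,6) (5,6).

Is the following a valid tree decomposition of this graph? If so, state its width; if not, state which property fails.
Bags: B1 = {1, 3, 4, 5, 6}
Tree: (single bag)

No — vertex 2 appears in no bag.

A tree decomposition must satisfy three properties: every vertex lies in some bag; for every edge, both endpoints lie together in some bag; and for every vertex, the bags containing it form a connected subtree. Here vertex 2 appears in no bag, so the decomposition is invalid.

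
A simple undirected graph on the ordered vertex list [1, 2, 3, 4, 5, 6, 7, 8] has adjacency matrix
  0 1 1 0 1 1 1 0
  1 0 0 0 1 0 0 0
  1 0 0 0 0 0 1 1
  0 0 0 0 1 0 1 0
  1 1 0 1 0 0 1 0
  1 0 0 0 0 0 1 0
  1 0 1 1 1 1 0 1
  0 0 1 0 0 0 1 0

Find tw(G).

2

A width-2 tree decomposition is:
Bags: B1 = {1, 2, 5}  B2 = {1, 5, 7}  B3 = {1, 6, 7}  B4 = {1, 3, 7}  B5 = {3, 7, 8}  B6 = {4, 5, 7}
Tree: B1–B2, B2–B3, B2–B4, B4–B5, B2–B6
Each bag holds 3 vertices, so the decomposition has width 2, which upper-bounds the treewidth. On the other hand G contains the 3-clique {1, 2, 5}. A clique must lie in a single bag of any decomposition, so no decomposition can have width below 2. The upper and lower bounds meet at 2, so that is the treewidth.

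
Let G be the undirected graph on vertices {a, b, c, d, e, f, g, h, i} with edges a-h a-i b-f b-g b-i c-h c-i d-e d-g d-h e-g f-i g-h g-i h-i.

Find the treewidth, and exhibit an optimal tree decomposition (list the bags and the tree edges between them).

Each bag holds 3 vertices, so the decomposition has width 2, which upper-bounds the treewidth. Conversely, {d, e, g} is a clique of size 3, and the vertices of any clique must share a bag in every tree decomposition; so some bag has ≥ 3 vertices and tw(G) ≥ 2. The upper and lower bounds meet at 2, so that is the treewidth.

Treewidth 2.
One optimal decomposition is:
Bags: B1 = {a, h, i}  B2 = {g, h, i}  B3 = {d, g, h}  B4 = {b, g, i}  B5 = {c, h, i}  B6 = {d, e, g}  B7 = {b, f, i}
Tree: B1–B2, B2–B3, B2–B4, B1–B5, B3–B6, B4–B7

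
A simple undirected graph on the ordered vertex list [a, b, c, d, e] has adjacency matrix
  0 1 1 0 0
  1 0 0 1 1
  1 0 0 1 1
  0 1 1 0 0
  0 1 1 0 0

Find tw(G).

A width-2 tree decomposition is:
Bags: B1 = {a, b, c}  B2 = {b, c, e}  B3 = {b, c, d}
Tree: B1–B2, B2–B3
Each bag holds 3 vertices, so the decomposition has width 2, which upper-bounds the treewidth. For the lower bound, G contains the cycle a–c–e–b–a, so G is not a forest; only forests have treewidth ≤ 1, hence tw(G) ≥ 2. Combining the bounds, tw(G) = 2.

2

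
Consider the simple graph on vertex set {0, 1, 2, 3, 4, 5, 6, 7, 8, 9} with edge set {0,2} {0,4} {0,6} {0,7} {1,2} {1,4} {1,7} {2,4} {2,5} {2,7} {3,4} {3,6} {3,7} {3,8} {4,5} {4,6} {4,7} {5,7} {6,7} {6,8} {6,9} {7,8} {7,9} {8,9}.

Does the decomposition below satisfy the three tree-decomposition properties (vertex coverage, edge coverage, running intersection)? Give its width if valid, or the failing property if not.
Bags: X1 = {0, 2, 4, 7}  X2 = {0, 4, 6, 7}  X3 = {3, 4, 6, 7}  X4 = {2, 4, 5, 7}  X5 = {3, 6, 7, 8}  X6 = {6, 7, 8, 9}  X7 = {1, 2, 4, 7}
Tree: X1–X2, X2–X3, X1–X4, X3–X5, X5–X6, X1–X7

Every vertex of G appears in some bag (union = {0, 1, 2, 3, 4, 5, 6, 7, 8, 9}); every edge is covered by a bag; and for each vertex v the set of bags containing v is connected in the bag tree. The decomposition is therefore valid. The largest bag has 4 vertices, so the width is 3.

Yes; width 3.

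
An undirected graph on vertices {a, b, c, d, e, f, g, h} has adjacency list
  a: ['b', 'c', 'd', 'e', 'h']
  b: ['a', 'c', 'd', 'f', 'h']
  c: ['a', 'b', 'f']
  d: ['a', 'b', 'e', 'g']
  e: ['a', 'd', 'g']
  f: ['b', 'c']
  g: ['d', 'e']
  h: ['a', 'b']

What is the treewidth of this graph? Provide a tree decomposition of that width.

Every bag has size at most 3, so the width is 3 − 1 = 2 and tw(G) ≤ 2. For the lower bound, the 3 vertices {d, e, g} are pairwise adjacent, and any tree decomposition puts a clique entirely inside one bag — forcing width ≥ 2. Combining the bounds, tw(G) = 2.

Treewidth 2.
One such decomposition:
Bags: B1 = {a, b, h}  B2 = {a, b, c}  B3 = {a, b, d}  B4 = {a, d, e}  B5 = {b, c, f}  B6 = {d, e, g}
Tree: B1–B2, B1–B3, B3–B4, B2–B5, B4–B6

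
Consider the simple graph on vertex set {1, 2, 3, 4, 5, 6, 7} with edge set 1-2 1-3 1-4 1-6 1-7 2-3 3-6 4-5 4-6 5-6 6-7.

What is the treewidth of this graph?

A width-2 tree decomposition is:
Bags: B1 = {1, 3, 6}  B2 = {1, 2, 3}  B3 = {1, 6, 7}  B4 = {1, 4, 6}  B5 = {4, 5, 6}
Tree: B1–B2, B1–B3, B1–B4, B4–B5
Each bag holds 3 vertices, so the decomposition has width 2, which upper-bounds the treewidth. Conversely, {1, 2, 3} is a clique of size 3, and the vertices of any clique must share a bag in every tree decomposition; so some bag has ≥ 3 vertices and tw(G) ≥ 2. Hence tw(G) = 2 exactly.

2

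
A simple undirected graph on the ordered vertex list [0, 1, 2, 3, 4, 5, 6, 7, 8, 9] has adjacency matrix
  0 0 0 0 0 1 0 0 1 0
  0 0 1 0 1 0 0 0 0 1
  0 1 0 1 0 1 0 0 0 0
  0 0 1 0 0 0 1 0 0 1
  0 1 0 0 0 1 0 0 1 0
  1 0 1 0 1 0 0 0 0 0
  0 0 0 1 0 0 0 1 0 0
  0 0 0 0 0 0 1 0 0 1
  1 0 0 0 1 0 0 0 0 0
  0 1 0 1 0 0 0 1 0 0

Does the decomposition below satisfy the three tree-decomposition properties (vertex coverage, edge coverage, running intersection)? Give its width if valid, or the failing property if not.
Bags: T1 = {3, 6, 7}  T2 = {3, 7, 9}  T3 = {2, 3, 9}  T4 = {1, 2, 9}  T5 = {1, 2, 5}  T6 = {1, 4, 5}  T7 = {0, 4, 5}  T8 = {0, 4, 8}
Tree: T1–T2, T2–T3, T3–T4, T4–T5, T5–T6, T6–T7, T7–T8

Vertex coverage: the bags together contain {0, 1, 2, 3, 4, 5, 6, 7, 8, 9}, the full vertex set. Edge coverage: each edge of G has both endpoints in at least one bag. Running intersection: for every vertex, the bags containing it form a connected subtree. All three properties hold, so this is a valid tree decomposition of width max|bag| − 1 = 2, and hence tw(G) ≤ 2.

Yes; width 2.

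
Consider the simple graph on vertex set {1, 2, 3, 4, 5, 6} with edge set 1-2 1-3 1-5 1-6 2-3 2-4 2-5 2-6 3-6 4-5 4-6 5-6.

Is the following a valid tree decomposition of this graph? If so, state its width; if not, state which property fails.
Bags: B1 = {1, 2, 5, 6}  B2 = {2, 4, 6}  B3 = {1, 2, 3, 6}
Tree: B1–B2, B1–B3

A tree decomposition must satisfy three properties: every vertex lies in some bag; for every edge, both endpoints lie together in some bag; and for every vertex, the bags containing it form a connected subtree. Here edge (5,4) lies in no bag, so the decomposition is invalid.

No — edge (5,4) lies in no bag.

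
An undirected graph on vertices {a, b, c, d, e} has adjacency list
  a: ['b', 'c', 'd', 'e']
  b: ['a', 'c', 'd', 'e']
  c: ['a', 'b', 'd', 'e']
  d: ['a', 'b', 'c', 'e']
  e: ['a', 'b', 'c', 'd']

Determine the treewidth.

A width-4 tree decomposition is:
Bags: B1 = {a, b, c, d, e}
Tree: (single bag)
With just one bag of size 5, the width is 5 − 1 = 4, so tw(G) ≤ 4. On the other hand G contains the 5-clique {a, b, c, d, e}. A clique must lie in a single bag of any decomposition, so no decomposition can have width below 4. Hence tw(G) = 4 exactly.

4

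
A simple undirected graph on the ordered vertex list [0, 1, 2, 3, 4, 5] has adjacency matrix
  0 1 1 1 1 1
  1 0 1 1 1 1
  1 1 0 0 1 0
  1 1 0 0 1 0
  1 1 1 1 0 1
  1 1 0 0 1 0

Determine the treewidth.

A width-3 tree decomposition is:
Bags: B1 = {0, 1, 2, 4}  B2 = {0, 1, 3, 4}  B3 = {0, 1, 4, 5}
Tree: B1–B2, B2–B3
Every bag has size at most 4, so the width is 4 − 1 = 3 and tw(G) ≤ 3. On the other hand G contains the 4-clique {0, 1, 2, 4}. A clique must lie in a single bag of any decomposition, so no decomposition can have width below 3. The upper and lower bounds meet at 3, so that is the treewidth.

3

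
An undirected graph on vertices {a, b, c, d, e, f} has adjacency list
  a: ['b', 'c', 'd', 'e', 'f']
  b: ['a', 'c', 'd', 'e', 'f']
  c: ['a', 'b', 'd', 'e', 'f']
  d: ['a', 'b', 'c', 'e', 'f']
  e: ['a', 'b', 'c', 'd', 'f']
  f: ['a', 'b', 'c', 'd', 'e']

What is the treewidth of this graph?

A width-5 tree decomposition is:
Bags: B1 = {a, b, c, d, e, f}
Tree: (single bag)
A single bag containing all 6 vertices is trivially a valid decomposition of width 5. Conversely, {a, b, c, d, e, f} is a clique of size 6, and the vertices of any clique must share a bag in every tree decomposition; so some bag has ≥ 6 vertices and tw(G) ≥ 5. Combining the bounds, tw(G) = 5.

5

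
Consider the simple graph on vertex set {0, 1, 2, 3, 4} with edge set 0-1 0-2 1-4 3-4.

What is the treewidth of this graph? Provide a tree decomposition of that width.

Treewidth 1.
Bags: B1 = {3, 4}  B2 = {1, 4}  B3 = {0, 1}  B4 = {0, 2}
Tree: B1–B2, B2–B3, B3–B4

The largest bag has 2 vertices, giving width 1; this decomposition certifies tw(G) ≤ 1. Since G has at least one edge (e.g. 3–4), it is not an edgeless graph, so tw(G) ≥ 1. Combining the bounds, tw(G) = 1.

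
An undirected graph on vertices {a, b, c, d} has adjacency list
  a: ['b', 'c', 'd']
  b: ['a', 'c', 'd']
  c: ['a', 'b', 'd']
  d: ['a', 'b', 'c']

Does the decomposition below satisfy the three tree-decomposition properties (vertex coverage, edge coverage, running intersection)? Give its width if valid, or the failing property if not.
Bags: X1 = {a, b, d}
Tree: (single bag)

A tree decomposition must satisfy three properties: every vertex lies in some bag; for every edge, both endpoints lie together in some bag; and for every vertex, the bags containing it form a connected subtree. Here vertex c appears in no bag, so the decomposition is invalid.

No — vertex c appears in no bag.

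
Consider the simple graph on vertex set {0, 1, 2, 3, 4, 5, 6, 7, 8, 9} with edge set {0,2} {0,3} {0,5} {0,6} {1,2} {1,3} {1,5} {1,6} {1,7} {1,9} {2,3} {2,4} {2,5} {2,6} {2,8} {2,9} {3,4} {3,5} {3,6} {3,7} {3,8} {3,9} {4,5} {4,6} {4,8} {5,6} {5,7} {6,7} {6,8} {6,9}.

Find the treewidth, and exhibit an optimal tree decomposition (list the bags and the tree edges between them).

Treewidth 4.
Bags: B1 = {0, 2, 3, 5, 6}  B2 = {2, 3, 4, 5, 6}  B3 = {1, 2, 3, 5, 6}  B4 = {1, 3, 5, 6, 7}  B5 = {1, 2, 3, 6, 9}  B6 = {2, 3, 4, 6, 8}
Tree: B1–B2, B2–B3, B3–B4, B3–B5, B2–B6

The largest bag has 5 vertices, giving width 4; this decomposition certifies tw(G) ≤ 4. On the other hand G contains the 5-clique {2, 3, 4, 6, 8}. A clique must lie in a single bag of any decomposition, so no decomposition can have width below 4. Combining the bounds, tw(G) = 4.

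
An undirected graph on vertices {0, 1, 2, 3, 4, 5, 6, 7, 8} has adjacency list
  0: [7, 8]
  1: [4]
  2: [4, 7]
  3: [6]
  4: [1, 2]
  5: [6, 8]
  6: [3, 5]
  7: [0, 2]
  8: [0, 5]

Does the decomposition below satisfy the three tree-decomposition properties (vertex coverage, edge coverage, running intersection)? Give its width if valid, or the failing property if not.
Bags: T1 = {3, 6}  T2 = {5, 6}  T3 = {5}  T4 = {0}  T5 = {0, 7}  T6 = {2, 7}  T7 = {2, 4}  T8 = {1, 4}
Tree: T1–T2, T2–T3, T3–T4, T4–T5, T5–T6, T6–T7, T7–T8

A tree decomposition must satisfy three properties: every vertex lies in some bag; for every edge, both endpoints lie together in some bag; and for every vertex, the bags containing it form a connected subtree. Here vertex 8 appears in no bag, so the decomposition is invalid.

No — vertex 8 appears in no bag.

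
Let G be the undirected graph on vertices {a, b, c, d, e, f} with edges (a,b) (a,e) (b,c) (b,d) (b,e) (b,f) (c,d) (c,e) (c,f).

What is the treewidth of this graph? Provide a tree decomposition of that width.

Treewidth 2.
One optimal decomposition is:
Bags: B1 = {b, c, e}  B2 = {b, c, d}  B3 = {b, c, f}  B4 = {a, b, e}
Tree: B1–B2, B1–B3, B1–B4

The largest bag has 3 vertices, giving width 2; this decomposition certifies tw(G) ≤ 2. For the lower bound, the 3 vertices {b, c, d} are pairwise adjacent, and any tree decomposition puts a clique entirely inside one bag — forcing width ≥ 2. Hence tw(G) = 2 exactly.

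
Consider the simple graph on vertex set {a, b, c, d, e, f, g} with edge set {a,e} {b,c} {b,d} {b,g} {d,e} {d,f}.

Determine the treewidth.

1

A width-1 tree decomposition is:
Bags: B1 = {b, d}  B2 = {d, e}  B3 = {b, c}  B4 = {a, e}  B5 = {d, f}  B6 = {b, g}
Tree: B1–B2, B1–B3, B2–B4, B1–B5, B3–B6
The largest bag has 2 vertices, giving width 1; this decomposition certifies tw(G) ≤ 1. Since G has at least one edge (e.g. d–b), it is not an edgeless graph, so tw(G) ≥ 1. Combining the bounds, tw(G) = 1.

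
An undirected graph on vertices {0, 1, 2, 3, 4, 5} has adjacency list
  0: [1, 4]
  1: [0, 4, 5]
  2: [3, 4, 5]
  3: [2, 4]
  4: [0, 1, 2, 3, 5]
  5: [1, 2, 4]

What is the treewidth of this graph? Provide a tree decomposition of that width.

Treewidth 2.
One optimal decomposition is:
Bags: B1 = {2, 4, 5}  B2 = {1, 4, 5}  B3 = {2, 3, 4}  B4 = {0, 1, 4}
Tree: B1–B2, B1–B3, B2–B4

The largest bag has 3 vertices, giving width 2; this decomposition certifies tw(G) ≤ 2. On the other hand G contains the 3-clique {0, 1, 4}. A clique must lie in a single bag of any decomposition, so no decomposition can have width below 2. Hence tw(G) = 2 exactly.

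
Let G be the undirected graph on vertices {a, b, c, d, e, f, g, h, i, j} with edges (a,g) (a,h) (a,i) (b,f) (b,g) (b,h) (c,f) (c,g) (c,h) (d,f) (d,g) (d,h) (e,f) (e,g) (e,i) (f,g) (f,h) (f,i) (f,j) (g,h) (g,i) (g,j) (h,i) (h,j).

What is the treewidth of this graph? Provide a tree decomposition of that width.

The largest bag has 4 vertices, giving width 3; this decomposition certifies tw(G) ≤ 3. On the other hand G contains the 4-clique {a, g, h, i}. A clique must lie in a single bag of any decomposition, so no decomposition can have width below 3. Combining the bounds, tw(G) = 3.

Treewidth 3.
Bags: B1 = {f, g, h, j}  B2 = {f, g, h, i}  B3 = {a, g, h, i}  B4 = {e, f, g, i}  B5 = {c, f, g, h}  B6 = {b, f, g, h}  B7 = {d, f, g, h}
Tree: B1–B2, B2–B3, B2–B4, B2–B5, B5–B6, B2–B7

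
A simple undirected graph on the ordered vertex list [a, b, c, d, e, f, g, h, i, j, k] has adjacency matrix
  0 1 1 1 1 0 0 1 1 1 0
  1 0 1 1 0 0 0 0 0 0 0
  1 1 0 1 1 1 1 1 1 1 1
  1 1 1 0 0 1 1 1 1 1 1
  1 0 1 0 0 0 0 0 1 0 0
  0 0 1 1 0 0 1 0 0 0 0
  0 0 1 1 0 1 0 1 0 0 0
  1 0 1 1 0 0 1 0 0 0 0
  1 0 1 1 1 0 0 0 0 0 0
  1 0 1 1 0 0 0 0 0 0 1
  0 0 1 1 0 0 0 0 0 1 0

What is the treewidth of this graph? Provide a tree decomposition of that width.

Treewidth 3.
One optimal decomposition is:
Bags: B1 = {a, c, d, j}  B2 = {a, c, d, i}  B3 = {c, d, j, k}  B4 = {a, c, d, h}  B5 = {c, d, g, h}  B6 = {c, d, f, g}  B7 = {a, c, e, i}  B8 = {a, b, c, d}
Tree: B1–B2, B1–B3, B2–B4, B4–B5, B5–B6, B2–B7, B4–B8

The largest bag has 4 vertices, giving width 3; this decomposition certifies tw(G) ≤ 3. For the lower bound, the 4 vertices {c, d, g, h} are pairwise adjacent, and any tree decomposition puts a clique entirely inside one bag — forcing width ≥ 3. The upper and lower bounds meet at 3, so that is the treewidth.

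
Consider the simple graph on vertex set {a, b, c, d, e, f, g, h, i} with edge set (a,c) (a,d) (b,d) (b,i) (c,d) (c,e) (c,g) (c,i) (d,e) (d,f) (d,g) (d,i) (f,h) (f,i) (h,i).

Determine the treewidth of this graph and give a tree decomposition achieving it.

Treewidth 2.
One optimal decomposition is:
Bags: B1 = {d, f, i}  B2 = {c, d, i}  B3 = {b, d, i}  B4 = {c, d, e}  B5 = {c, d, g}  B6 = {f, h, i}  B7 = {a, c, d}
Tree: B1–B2, B1–B3, B2–B4, B2–B5, B1–B6, B2–B7

Every bag has size at most 3, so the width is 3 − 1 = 2 and tw(G) ≤ 2. Conversely, {c, d, g} is a clique of size 3, and the vertices of any clique must share a bag in every tree decomposition; so some bag has ≥ 3 vertices and tw(G) ≥ 2. The upper and lower bounds meet at 2, so that is the treewidth.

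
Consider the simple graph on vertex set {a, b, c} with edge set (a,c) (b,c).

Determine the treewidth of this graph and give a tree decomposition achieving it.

Treewidth 1.
Bags: B1 = {a, c}  B2 = {b, c}
Tree: B1–B2

The largest bag has 2 vertices, giving width 1; this decomposition certifies tw(G) ≤ 1. Any graph with an edge has treewidth ≥ 1, and G has the edge a–c. Therefore the treewidth is 1.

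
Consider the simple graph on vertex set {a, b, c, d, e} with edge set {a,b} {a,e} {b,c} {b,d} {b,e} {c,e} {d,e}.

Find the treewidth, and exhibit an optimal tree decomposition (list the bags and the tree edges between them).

Treewidth 2.
One optimal decomposition is:
Bags: B1 = {b, c, e}  B2 = {b, d, e}  B3 = {a, b, e}
Tree: B1–B2, B2–B3

Each bag holds 3 vertices, so the decomposition has width 2, which upper-bounds the treewidth. Conversely, {b, d, e} is a clique of size 3, and the vertices of any clique must share a bag in every tree decomposition; so some bag has ≥ 3 vertices and tw(G) ≥ 2. Hence tw(G) = 2 exactly.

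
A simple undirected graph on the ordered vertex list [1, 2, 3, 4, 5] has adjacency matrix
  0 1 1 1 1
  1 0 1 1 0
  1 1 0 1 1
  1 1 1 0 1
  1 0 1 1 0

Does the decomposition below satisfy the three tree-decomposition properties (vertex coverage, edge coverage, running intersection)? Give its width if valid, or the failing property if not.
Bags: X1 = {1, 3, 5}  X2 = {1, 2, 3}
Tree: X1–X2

No — vertex 4 appears in no bag.

A tree decomposition must satisfy three properties: every vertex lies in some bag; for every edge, both endpoints lie together in some bag; and for every vertex, the bags containing it form a connected subtree. Here vertex 4 appears in no bag, so the decomposition is invalid.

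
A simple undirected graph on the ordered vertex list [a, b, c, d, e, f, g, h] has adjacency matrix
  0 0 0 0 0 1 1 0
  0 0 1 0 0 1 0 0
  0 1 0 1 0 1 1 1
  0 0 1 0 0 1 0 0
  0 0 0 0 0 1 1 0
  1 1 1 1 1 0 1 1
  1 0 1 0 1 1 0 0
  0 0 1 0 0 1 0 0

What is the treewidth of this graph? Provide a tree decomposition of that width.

Treewidth 2.
Bags: B1 = {c, f, g}  B2 = {c, d, f}  B3 = {a, f, g}  B4 = {e, f, g}  B5 = {b, c, f}  B6 = {c, f, h}
Tree: B1–B2, B1–B3, B3–B4, B2–B5, B5–B6

Every bag has size at most 3, so the width is 3 − 1 = 2 and tw(G) ≤ 2. For the lower bound, the 3 vertices {e, f, g} are pairwise adjacent, and any tree decomposition puts a clique entirely inside one bag — forcing width ≥ 2. Combining the bounds, tw(G) = 2.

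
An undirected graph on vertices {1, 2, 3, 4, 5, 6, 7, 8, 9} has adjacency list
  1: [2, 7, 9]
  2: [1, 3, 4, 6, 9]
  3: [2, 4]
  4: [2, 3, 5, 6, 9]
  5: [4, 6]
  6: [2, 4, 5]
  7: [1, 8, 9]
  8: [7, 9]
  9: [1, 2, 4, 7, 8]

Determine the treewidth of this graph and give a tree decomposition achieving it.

Treewidth 2.
One such decomposition:
Bags: B1 = {2, 4, 9}  B2 = {1, 2, 9}  B3 = {1, 7, 9}  B4 = {7, 8, 9}  B5 = {2, 4, 6}  B6 = {2, 3, 4}  B7 = {4, 5, 6}
Tree: B1–B2, B2–B3, B3–B4, B1–B5, B5–B6, B5–B7

The largest bag has 3 vertices, giving width 2; this decomposition certifies tw(G) ≤ 2. On the other hand G contains the 3-clique {7, 8, 9}. A clique must lie in a single bag of any decomposition, so no decomposition can have width below 2. Combining the bounds, tw(G) = 2.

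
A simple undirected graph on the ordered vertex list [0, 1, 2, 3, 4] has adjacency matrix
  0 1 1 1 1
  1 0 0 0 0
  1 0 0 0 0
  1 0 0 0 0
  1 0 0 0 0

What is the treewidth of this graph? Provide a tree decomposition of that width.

The largest bag has 2 vertices, giving width 1; this decomposition certifies tw(G) ≤ 1. Since G has at least one edge (e.g. 1–0), it is not an edgeless graph, so tw(G) ≥ 1. Therefore the treewidth is 1.

Treewidth 1.
Bags: B1 = {0, 1}  B2 = {0, 2}  B3 = {0, 3}  B4 = {0, 4}
Tree: B1–B2, B2–B3, B2–B4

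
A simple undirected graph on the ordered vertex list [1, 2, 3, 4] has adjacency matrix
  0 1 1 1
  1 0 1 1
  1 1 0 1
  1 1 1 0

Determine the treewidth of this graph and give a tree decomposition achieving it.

A single bag containing all 4 vertices is trivially a valid decomposition of width 3. Conversely, {1, 2, 3, 4} is a clique of size 4, and the vertices of any clique must share a bag in every tree decomposition; so some bag has ≥ 4 vertices and tw(G) ≥ 3. The upper and lower bounds meet at 3, so that is the treewidth.

Treewidth 3.
One such decomposition:
Bags: B1 = {1, 2, 3, 4}
Tree: (single bag)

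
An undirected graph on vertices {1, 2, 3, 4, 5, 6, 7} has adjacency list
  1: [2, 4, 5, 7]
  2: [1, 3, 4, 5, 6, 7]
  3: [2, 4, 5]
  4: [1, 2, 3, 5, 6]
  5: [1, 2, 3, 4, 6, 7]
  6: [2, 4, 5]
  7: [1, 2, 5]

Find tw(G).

3

A width-3 tree decomposition is:
Bags: B1 = {1, 2, 4, 5}  B2 = {1, 2, 5, 7}  B3 = {2, 3, 4, 5}  B4 = {2, 4, 5, 6}
Tree: B1–B2, B1–B3, B1–B4
Every bag has size at most 4, so the width is 4 − 1 = 3 and tw(G) ≤ 3. Conversely, {1, 2, 4, 5} is a clique of size 4, and the vertices of any clique must share a bag in every tree decomposition; so some bag has ≥ 4 vertices and tw(G) ≥ 3. Therefore the treewidth is 3.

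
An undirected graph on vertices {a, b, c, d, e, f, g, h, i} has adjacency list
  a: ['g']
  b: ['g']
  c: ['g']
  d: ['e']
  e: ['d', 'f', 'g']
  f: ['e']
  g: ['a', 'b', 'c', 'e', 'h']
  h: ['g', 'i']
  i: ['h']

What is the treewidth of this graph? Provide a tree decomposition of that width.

The largest bag has 2 vertices, giving width 1; this decomposition certifies tw(G) ≤ 1. G has an edge, so its treewidth is at least 1. Combining the bounds, tw(G) = 1.

Treewidth 1.
One optimal decomposition is:
Bags: B1 = {e, g}  B2 = {g, h}  B3 = {a, g}  B4 = {h, i}  B5 = {d, e}  B6 = {b, g}  B7 = {e, f}  B8 = {c, g}
Tree: B1–B2, B2–B3, B2–B4, B1–B5, B3–B6, B1–B7, B2–B8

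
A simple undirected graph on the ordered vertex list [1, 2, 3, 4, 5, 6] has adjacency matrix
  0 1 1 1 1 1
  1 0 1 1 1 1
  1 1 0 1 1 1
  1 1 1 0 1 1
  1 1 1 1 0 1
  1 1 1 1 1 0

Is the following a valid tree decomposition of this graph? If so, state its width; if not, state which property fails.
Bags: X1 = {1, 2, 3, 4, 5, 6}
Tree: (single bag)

Yes; width 5.

Every vertex of G appears in some bag (union = {1, 2, 3, 4, 5, 6}); every edge is covered by a bag; and for each vertex v the set of bags containing v is connected in the bag tree. The decomposition is therefore valid. The largest bag has 6 vertices, so the width is 5.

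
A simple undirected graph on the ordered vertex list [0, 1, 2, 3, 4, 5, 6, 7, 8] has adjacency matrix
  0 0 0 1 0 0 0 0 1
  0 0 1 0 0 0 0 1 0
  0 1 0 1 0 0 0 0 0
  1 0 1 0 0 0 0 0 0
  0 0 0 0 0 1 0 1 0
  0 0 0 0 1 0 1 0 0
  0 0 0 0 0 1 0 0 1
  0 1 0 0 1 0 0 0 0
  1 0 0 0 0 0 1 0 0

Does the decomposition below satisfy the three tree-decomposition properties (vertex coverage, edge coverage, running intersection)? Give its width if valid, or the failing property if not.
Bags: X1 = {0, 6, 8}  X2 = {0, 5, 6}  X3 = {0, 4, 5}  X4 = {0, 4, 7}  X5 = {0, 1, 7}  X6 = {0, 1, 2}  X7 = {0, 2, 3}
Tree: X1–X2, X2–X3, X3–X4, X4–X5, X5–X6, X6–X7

Vertex coverage: the bags together contain {0, 1, 2, 3, 4, 5, 6, 7, 8}, the full vertex set. Edge coverage: each edge of G has both endpoints in at least one bag. Running intersection: for every vertex, the bags containing it form a connected subtree. All three properties hold, so this is a valid tree decomposition of width max|bag| − 1 = 2, and hence tw(G) ≤ 2.

Yes; width 2.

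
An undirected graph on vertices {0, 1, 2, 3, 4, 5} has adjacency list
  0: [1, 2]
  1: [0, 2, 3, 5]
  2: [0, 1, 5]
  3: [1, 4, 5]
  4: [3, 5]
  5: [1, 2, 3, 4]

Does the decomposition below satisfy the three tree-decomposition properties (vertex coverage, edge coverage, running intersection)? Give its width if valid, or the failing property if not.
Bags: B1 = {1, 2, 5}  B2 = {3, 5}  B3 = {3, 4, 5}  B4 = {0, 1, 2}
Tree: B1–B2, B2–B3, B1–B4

No — edge (1,3) lies in no bag.

A tree decomposition must satisfy three properties: every vertex lies in some bag; for every edge, both endpoints lie together in some bag; and for every vertex, the bags containing it form a connected subtree. Here edge (1,3) lies in no bag, so the decomposition is invalid.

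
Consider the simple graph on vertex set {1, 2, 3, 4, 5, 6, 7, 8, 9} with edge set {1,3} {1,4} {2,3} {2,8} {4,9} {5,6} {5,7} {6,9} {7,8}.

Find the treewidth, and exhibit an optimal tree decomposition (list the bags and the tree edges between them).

Treewidth 2.
One optimal decomposition is:
Bags: B1 = {4, 6, 9}  B2 = {1, 4, 6}  B3 = {1, 3, 6}  B4 = {2, 3, 6}  B5 = {2, 6, 8}  B6 = {6, 7, 8}  B7 = {5, 6, 7}
Tree: B1–B2, B2–B3, B3–B4, B4–B5, B5–B6, B6–B7

Every bag has size at most 3, so the width is 3 − 1 = 2 and tw(G) ≤ 2. For the lower bound, G contains the cycle 6–9–4–1–3–2–8–7–5–6, so G is not a forest; only forests have treewidth ≤ 1, hence tw(G) ≥ 2. Combining the bounds, tw(G) = 2.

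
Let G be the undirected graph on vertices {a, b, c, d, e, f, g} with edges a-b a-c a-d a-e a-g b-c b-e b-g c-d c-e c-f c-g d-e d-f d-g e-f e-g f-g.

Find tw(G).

A width-4 tree decomposition is:
Bags: B1 = {a, c, d, e, g}  B2 = {a, b, c, e, g}  B3 = {c, d, e, f, g}
Tree: B1–B2, B1–B3
Every bag has size at most 5, so the width is 5 − 1 = 4 and tw(G) ≤ 4. On the other hand G contains the 5-clique {c, d, e, f, g}. A clique must lie in a single bag of any decomposition, so no decomposition can have width below 4. Combining the bounds, tw(G) = 4.

4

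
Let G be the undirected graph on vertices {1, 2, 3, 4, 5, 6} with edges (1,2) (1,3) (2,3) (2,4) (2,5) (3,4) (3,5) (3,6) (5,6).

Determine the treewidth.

2

A width-2 tree decomposition is:
Bags: B1 = {2, 3, 4}  B2 = {2, 3, 5}  B3 = {3, 5, 6}  B4 = {1, 2, 3}
Tree: B1–B2, B2–B3, B2–B4
The largest bag has 3 vertices, giving width 2; this decomposition certifies tw(G) ≤ 2. Conversely, {1, 2, 3} is a clique of size 3, and the vertices of any clique must share a bag in every tree decomposition; so some bag has ≥ 3 vertices and tw(G) ≥ 2. Therefore the treewidth is 2.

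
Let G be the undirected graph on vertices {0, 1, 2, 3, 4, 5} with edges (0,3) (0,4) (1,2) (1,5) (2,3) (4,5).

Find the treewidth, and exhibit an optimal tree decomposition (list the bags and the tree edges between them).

Treewidth 2.
One such decomposition:
Bags: B1 = {1, 2, 3}  B2 = {0, 1, 3}  B3 = {0, 1, 4}  B4 = {1, 4, 5}
Tree: B1–B2, B2–B3, B3–B4

Each bag holds 3 vertices, so the decomposition has width 2, which upper-bounds the treewidth. For the lower bound, G contains the cycle 1–2–3–0–4–5–1, so G is not a forest; only forests have treewidth ≤ 1, hence tw(G) ≥ 2. Hence tw(G) = 2 exactly.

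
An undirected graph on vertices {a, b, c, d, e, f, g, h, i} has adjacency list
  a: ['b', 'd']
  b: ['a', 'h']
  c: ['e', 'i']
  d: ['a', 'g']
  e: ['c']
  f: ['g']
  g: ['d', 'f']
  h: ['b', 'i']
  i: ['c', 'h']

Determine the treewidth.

1

A width-1 tree decomposition is:
Bags: B1 = {f, g}  B2 = {d, g}  B3 = {a, d}  B4 = {a, b}  B5 = {b, h}  B6 = {h, i}  B7 = {c, i}  B8 = {c, e}
Tree: B1–B2, B2–B3, B3–B4, B4–B5, B5–B6, B6–B7, B7–B8
Every bag has size at most 2, so the width is 2 − 1 = 1 and tw(G) ≤ 1. G has an edge, so its treewidth is at least 1. Hence tw(G) = 1 exactly.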